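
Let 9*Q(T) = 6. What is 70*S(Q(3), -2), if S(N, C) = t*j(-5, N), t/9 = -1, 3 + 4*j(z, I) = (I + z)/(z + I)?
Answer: 315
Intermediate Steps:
j(z, I) = -1/2 (j(z, I) = -3/4 + ((I + z)/(z + I))/4 = -3/4 + ((I + z)/(I + z))/4 = -3/4 + (1/4)*1 = -3/4 + 1/4 = -1/2)
Q(T) = 2/3 (Q(T) = (1/9)*6 = 2/3)
t = -9 (t = 9*(-1) = -9)
S(N, C) = 9/2 (S(N, C) = -9*(-1/2) = 9/2)
70*S(Q(3), -2) = 70*(9/2) = 315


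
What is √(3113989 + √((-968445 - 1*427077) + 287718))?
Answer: √(3113989 + 2*I*√276951) ≈ 1764.7 + 0.298*I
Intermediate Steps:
√(3113989 + √((-968445 - 1*427077) + 287718)) = √(3113989 + √((-968445 - 427077) + 287718)) = √(3113989 + √(-1395522 + 287718)) = √(3113989 + √(-1107804)) = √(3113989 + 2*I*√276951)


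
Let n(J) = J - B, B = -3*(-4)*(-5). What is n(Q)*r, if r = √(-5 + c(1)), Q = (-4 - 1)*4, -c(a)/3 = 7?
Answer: 40*I*√26 ≈ 203.96*I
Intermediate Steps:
c(a) = -21 (c(a) = -3*7 = -21)
Q = -20 (Q = -5*4 = -20)
B = -60 (B = 12*(-5) = -60)
n(J) = 60 + J (n(J) = J - 1*(-60) = J + 60 = 60 + J)
r = I*√26 (r = √(-5 - 21) = √(-26) = I*√26 ≈ 5.099*I)
n(Q)*r = (60 - 20)*(I*√26) = 40*(I*√26) = 40*I*√26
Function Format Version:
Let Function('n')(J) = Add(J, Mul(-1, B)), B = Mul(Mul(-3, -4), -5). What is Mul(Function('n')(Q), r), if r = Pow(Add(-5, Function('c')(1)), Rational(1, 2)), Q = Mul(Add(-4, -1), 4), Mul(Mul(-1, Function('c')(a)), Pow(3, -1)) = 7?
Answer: Mul(40, I, Pow(26, Rational(1, 2))) ≈ Mul(203.96, I)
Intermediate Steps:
Function('c')(a) = -21 (Function('c')(a) = Mul(-3, 7) = -21)
Q = -20 (Q = Mul(-5, 4) = -20)
B = -60 (B = Mul(12, -5) = -60)
Function('n')(J) = Add(60, J) (Function('n')(J) = Add(J, Mul(-1, -60)) = Add(J, 60) = Add(60, J))
r = Mul(I, Pow(26, Rational(1, 2))) (r = Pow(Add(-5, -21), Rational(1, 2)) = Pow(-26, Rational(1, 2)) = Mul(I, Pow(26, Rational(1, 2))) ≈ Mul(5.0990, I))
Mul(Function('n')(Q), r) = Mul(Add(60, -20), Mul(I, Pow(26, Rational(1, 2)))) = Mul(40, Mul(I, Pow(26, Rational(1, 2)))) = Mul(40, I, Pow(26, Rational(1, 2)))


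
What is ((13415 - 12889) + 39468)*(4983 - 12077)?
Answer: -283717436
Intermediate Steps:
((13415 - 12889) + 39468)*(4983 - 12077) = (526 + 39468)*(-7094) = 39994*(-7094) = -283717436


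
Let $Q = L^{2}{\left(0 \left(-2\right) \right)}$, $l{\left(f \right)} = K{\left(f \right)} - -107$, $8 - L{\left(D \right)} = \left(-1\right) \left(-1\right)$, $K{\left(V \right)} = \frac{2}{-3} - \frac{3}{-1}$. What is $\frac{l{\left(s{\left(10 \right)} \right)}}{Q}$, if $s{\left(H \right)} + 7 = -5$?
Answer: $\frac{328}{147} \approx 2.2313$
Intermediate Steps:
$s{\left(H \right)} = -12$ ($s{\left(H \right)} = -7 - 5 = -12$)
$K{\left(V \right)} = \frac{7}{3}$ ($K{\left(V \right)} = 2 \left(- \frac{1}{3}\right) - -3 = - \frac{2}{3} + 3 = \frac{7}{3}$)
$L{\left(D \right)} = 7$ ($L{\left(D \right)} = 8 - \left(-1\right) \left(-1\right) = 8 - 1 = 7$)
$l{\left(f \right)} = \frac{328}{3}$ ($l{\left(f \right)} = \frac{7}{3} - -107 = \frac{7}{3} + 107 = \frac{328}{3}$)
$Q = 49$ ($Q = 7^{2} = 49$)
$\frac{l{\left(s{\left(10 \right)} \right)}}{Q} = \frac{328}{3 \cdot 49} = \frac{328}{3} \cdot \frac{1}{49} = \frac{328}{147}$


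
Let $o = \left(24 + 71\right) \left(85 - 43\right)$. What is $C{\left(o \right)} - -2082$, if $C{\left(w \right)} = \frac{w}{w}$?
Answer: $2083$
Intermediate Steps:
$o = 3990$ ($o = 95 \cdot 42 = 3990$)
$C{\left(w \right)} = 1$
$C{\left(o \right)} - -2082 = 1 - -2082 = 1 + 2082 = 2083$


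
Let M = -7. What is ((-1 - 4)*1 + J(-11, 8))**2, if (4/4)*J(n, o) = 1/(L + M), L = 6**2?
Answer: 20736/841 ≈ 24.656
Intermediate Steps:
L = 36
J(n, o) = 1/29 (J(n, o) = 1/(36 - 7) = 1/29)
((-1 - 4)*1 + J(-11, 8))**2 = ((-1 - 4)*1 + 1/29)**2 = (-5*1 + 1/29)**2 = (-5 + 1/29)**2 = (-144/29)**2 = 20736/841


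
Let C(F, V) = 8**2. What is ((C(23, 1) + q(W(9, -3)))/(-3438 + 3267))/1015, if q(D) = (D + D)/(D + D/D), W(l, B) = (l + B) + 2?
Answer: -592/1562085 ≈ -0.00037898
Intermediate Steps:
C(F, V) = 64
W(l, B) = 2 + B + l (W(l, B) = (B + l) + 2 = 2 + B + l)
q(D) = 2*D/(1 + D) (q(D) = (2*D)/(D + 1) = (2*D)/(1 + D) = 2*D/(1 + D))
((C(23, 1) + q(W(9, -3)))/(-3438 + 3267))/1015 = ((64 + 2*(2 - 3 + 9)/(1 + (2 - 3 + 9)))/(-3438 + 3267))/1015 = ((64 + 2*8/(1 + 8))/(-171))*(1/1015) = ((64 + 2*8/9)*(-1/171))*(1/1015) = ((64 + 2*8*(1/9))*(-1/171))*(1/1015) = ((64 + 16/9)*(-1/171))*(1/1015) = ((592/9)*(-1/171))*(1/1015) = -592/1539*1/1015 = -592/1562085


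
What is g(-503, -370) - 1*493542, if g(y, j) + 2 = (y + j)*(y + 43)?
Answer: -91964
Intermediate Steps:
g(y, j) = -2 + (43 + y)*(j + y) (g(y, j) = -2 + (y + j)*(y + 43) = -2 + (j + y)*(43 + y) = -2 + (43 + y)*(j + y))
g(-503, -370) - 1*493542 = (-2 + (-503)² + 43*(-370) + 43*(-503) - 370*(-503)) - 1*493542 = (-2 + 253009 - 15910 - 21629 + 186110) - 493542 = 401578 - 493542 = -91964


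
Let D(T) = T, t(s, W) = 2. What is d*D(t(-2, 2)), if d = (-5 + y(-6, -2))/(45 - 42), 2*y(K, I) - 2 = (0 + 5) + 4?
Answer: 1/3 ≈ 0.33333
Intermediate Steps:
y(K, I) = 11/2 (y(K, I) = 1 + ((0 + 5) + 4)/2 = 1 + (5 + 4)/2 = 1 + (1/2)*9 = 1 + 9/2 = 11/2)
d = 1/6 (d = (-5 + 11/2)/(45 - 42) = (1/2)/3 = (1/2)*(1/3) = 1/6 ≈ 0.16667)
d*D(t(-2, 2)) = (1/6)*2 = 1/3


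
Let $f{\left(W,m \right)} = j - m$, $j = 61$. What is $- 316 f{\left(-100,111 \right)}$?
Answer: $15800$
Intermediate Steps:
$f{\left(W,m \right)} = 61 - m$
$- 316 f{\left(-100,111 \right)} = - 316 \left(61 - 111\right) = \left(-316\right) \left(-50\right) = 15800$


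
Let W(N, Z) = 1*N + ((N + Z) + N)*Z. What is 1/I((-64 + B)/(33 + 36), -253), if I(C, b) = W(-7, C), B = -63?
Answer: 4761/105484 ≈ 0.045135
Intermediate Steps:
W(N, Z) = N + Z*(Z + 2*N) (W(N, Z) = N + (Z + 2*N)*Z = N + Z*(Z + 2*N))
I(C, b) = -7 + C**2 - 14*C (I(C, b) = -7 + C**2 + 2*(-7)*C = -7 + C**2 - 14*C)
1/I((-64 + B)/(33 + 36), -253) = 1/(-7 + ((-64 - 63)/(33 + 36))**2 - 14*(-64 - 63)/(33 + 36)) = 1/(-7 + (-127/69)**2 - (-1778)/69) = 1/(-7 + (-127*1/69)**2 - (-1778)/69) = 1/(-7 + (-127/69)**2 - 14*(-127/69)) = 1/(-7 + 16129/4761 + 1778/69) = 1/(105484/4761) = 4761/105484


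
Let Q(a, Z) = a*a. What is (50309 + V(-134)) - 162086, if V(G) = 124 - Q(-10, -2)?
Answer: -111753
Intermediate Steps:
Q(a, Z) = a²
V(G) = 24 (V(G) = 124 - 1*(-10)² = 124 - 1*100 = 124 - 100 = 24)
(50309 + V(-134)) - 162086 = (50309 + 24) - 162086 = 50333 - 162086 = -111753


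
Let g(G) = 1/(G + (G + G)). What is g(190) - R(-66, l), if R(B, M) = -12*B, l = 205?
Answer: -451439/570 ≈ -792.00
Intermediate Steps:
g(G) = 1/(3*G) (g(G) = 1/(G + 2*G) = 1/(3*G))
g(190) - R(-66, l) = (1/3)/190 - (-12)*(-66) = (1/3)*(1/190) - 1*792 = 1/570 - 792 = -451439/570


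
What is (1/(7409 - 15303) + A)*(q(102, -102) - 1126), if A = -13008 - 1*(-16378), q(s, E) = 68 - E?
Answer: -12716128362/3947 ≈ -3.2217e+6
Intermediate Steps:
A = 3370 (A = -13008 + 16378 = 3370)
(1/(7409 - 15303) + A)*(q(102, -102) - 1126) = (1/(7409 - 15303) + 3370)*((68 - 1*(-102)) - 1126) = (1/(-7894) + 3370)*((68 + 102) - 1126) = (-1/7894 + 3370)*(170 - 1126) = (26602779/7894)*(-956) = -12716128362/3947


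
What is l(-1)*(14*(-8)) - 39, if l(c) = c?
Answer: 73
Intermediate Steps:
l(-1)*(14*(-8)) - 39 = -14*(-8) - 39 = -1*(-112) - 39 = 112 - 39 = 73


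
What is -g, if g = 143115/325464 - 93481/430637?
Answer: -10401971357/46718946856 ≈ -0.22265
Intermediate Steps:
g = 10401971357/46718946856 (g = 143115*(1/325464) - 93481*1/430637 = 47705/108488 - 93481/430637 = 10401971357/46718946856 ≈ 0.22265)
-g = -1*10401971357/46718946856 = -10401971357/46718946856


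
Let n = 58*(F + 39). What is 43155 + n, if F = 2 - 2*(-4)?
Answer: 45997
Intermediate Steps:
F = 10 (F = 2 + 8 = 10)
n = 2842 (n = 58*(10 + 39) = 58*49 = 2842)
43155 + n = 43155 + 2842 = 45997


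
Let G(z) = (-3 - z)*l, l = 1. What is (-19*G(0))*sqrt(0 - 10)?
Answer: 57*I*sqrt(10) ≈ 180.25*I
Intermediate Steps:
G(z) = -3 - z (G(z) = (-3 - z)*1 = -3 - z)
(-19*G(0))*sqrt(0 - 10) = (-19*(-3 - 1*0))*sqrt(0 - 10) = (-19*(-3 + 0))*sqrt(-10) = (-19*(-3))*(I*sqrt(10)) = 57*(I*sqrt(10)) = 57*I*sqrt(10)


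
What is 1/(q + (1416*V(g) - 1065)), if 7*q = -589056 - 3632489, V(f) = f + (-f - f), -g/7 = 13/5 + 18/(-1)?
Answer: -35/26487568 ≈ -1.3214e-6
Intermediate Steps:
g = 539/5 (g = -7*(13/5 + 18/(-1)) = -7*(13*(⅕) + 18*(-1)) = -7*(13/5 - 18) = -7*(-77/5) = 539/5 ≈ 107.80)
V(f) = -f (V(f) = f - 2*f = -f)
q = -4221545/7 (q = (-589056 - 3632489)/7 = (⅐)*(-4221545) = -4221545/7 ≈ -6.0308e+5)
1/(q + (1416*V(g) - 1065)) = 1/(-4221545/7 + (1416*(-1*539/5) - 1065)) = 1/(-4221545/7 + (1416*(-539/5) - 1065)) = 1/(-4221545/7 + (-763224/5 - 1065)) = 1/(-4221545/7 - 768549/5) = 1/(-26487568/35) = -35/26487568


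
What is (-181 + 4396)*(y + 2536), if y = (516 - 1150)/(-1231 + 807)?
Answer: 2267455035/212 ≈ 1.0696e+7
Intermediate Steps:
y = 317/212 (y = -634/(-424) = -634*(-1/424) = 317/212 ≈ 1.4953)
(-181 + 4396)*(y + 2536) = (-181 + 4396)*(317/212 + 2536) = 4215*(537949/212) = 2267455035/212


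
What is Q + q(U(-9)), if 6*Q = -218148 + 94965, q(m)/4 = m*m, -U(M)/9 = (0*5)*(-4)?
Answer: -41061/2 ≈ -20531.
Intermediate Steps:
U(M) = 0 (U(M) = -9*0*5*(-4) = -0*(-4) = -9*0 = 0)
q(m) = 4*m² (q(m) = 4*(m*m) = 4*m²)
Q = -41061/2 (Q = (-218148 + 94965)/6 = (⅙)*(-123183) = -41061/2 ≈ -20531.)
Q + q(U(-9)) = -41061/2 + 4*0² = -41061/2 + 4*0 = -41061/2 + 0 = -41061/2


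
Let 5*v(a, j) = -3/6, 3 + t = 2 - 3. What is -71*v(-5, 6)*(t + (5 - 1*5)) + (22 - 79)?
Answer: -427/5 ≈ -85.400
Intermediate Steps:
t = -4 (t = -3 + (2 - 3) = -3 - 1 = -4)
v(a, j) = -⅒ (v(a, j) = (-3/6)/5 = (-3*⅙)/5 = (⅕)*(-½) = -⅒)
-71*v(-5, 6)*(t + (5 - 1*5)) + (22 - 79) = -(-71)*(-4 + (5 - 1*5))/10 + (22 - 79) = -(-71)*(-4 + (5 - 5))/10 - 57 = -(-71)*(-4 + 0)/10 - 57 = -(-71)*(-4)/10 - 57 = -71*⅖ - 57 = -142/5 - 57 = -427/5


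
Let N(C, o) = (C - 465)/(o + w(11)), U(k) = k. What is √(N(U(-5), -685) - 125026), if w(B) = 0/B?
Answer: 2*I*√586650029/137 ≈ 353.59*I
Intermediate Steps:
w(B) = 0
N(C, o) = (-465 + C)/o (N(C, o) = (C - 465)/(o + 0) = (-465 + C)/o)
√(N(U(-5), -685) - 125026) = √((-465 - 5)/(-685) - 125026) = √(-1/685*(-470) - 125026) = √(94/137 - 125026) = √(-17128468/137) = 2*I*√586650029/137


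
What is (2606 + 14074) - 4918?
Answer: 11762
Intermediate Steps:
(2606 + 14074) - 4918 = 16680 - 4918 = 11762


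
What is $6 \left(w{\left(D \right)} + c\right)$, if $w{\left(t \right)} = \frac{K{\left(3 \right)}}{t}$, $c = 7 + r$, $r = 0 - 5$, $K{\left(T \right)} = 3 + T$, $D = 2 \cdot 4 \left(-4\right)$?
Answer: $\frac{87}{8} \approx 10.875$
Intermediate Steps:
$D = -32$ ($D = 8 \left(-4\right) = -32$)
$r = -5$ ($r = 0 - 5 = -5$)
$c = 2$ ($c = 7 - 5 = 2$)
$w{\left(t \right)} = \frac{6}{t}$ ($w{\left(t \right)} = \frac{3 + 3}{t} = \frac{6}{t}$)
$6 \left(w{\left(D \right)} + c\right) = 6 \left(\frac{6}{-32} + 2\right) = 6 \left(6 \left(- \frac{1}{32}\right) + 2\right) = 6 \left(- \frac{3}{16} + 2\right) = 6 \cdot \frac{29}{16} = \frac{87}{8}$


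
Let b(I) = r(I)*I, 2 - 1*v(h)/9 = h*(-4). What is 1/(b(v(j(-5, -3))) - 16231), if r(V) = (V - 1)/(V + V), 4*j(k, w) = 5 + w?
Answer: -2/32427 ≈ -6.1677e-5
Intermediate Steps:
j(k, w) = 5/4 + w/4 (j(k, w) = (5 + w)/4 = 5/4 + w/4)
r(V) = (-1 + V)/(2*V) (r(V) = (-1 + V)/((2*V)) = (-1 + V)*(1/(2*V)) = (-1 + V)/(2*V))
v(h) = 18 + 36*h (v(h) = 18 - 9*h*(-4) = 18 - (-36)*h = 18 + 36*h)
b(I) = -1/2 + I/2 (b(I) = ((-1 + I)/(2*I))*I = -1/2 + I/2)
1/(b(v(j(-5, -3))) - 16231) = 1/((-1/2 + (18 + 36*(5/4 + (1/4)*(-3)))/2) - 16231) = 1/((-1/2 + (18 + 36*(5/4 - 3/4))/2) - 16231) = 1/((-1/2 + (18 + 36*(1/2))/2) - 16231) = 1/((-1/2 + (18 + 18)/2) - 16231) = 1/((-1/2 + (1/2)*36) - 16231) = 1/((-1/2 + 18) - 16231) = 1/(35/2 - 16231) = 1/(-32427/2) = -2/32427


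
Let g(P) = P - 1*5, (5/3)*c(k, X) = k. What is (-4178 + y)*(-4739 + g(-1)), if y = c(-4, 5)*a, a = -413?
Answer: 15121366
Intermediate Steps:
c(k, X) = 3*k/5
y = 4956/5 (y = ((3/5)*(-4))*(-413) = -12/5*(-413) = 4956/5 ≈ 991.20)
g(P) = -5 + P (g(P) = P - 5 = -5 + P)
(-4178 + y)*(-4739 + g(-1)) = (-4178 + 4956/5)*(-4739 + (-5 - 1)) = -15934*(-4739 - 6)/5 = -15934/5*(-4745) = 15121366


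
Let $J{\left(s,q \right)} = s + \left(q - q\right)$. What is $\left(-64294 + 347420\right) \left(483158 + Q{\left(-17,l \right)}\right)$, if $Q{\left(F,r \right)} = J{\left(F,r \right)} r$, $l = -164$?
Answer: $137583947196$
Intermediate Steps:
$J{\left(s,q \right)} = s$ ($J{\left(s,q \right)} = s + 0 = s$)
$Q{\left(F,r \right)} = F r$
$\left(-64294 + 347420\right) \left(483158 + Q{\left(-17,l \right)}\right) = \left(-64294 + 347420\right) \left(483158 - -2788\right) = 283126 \left(483158 + 2788\right) = 283126 \cdot 485946 = 137583947196$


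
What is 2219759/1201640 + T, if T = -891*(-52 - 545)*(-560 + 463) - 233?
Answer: -62001199509521/1201640 ≈ -5.1597e+7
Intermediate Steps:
T = -51597152 (T = -(-531927)*(-97) - 233 = -891*57909 - 233 = -51596919 - 233 = -51597152)
2219759/1201640 + T = 2219759/1201640 - 51597152 = -62001199509521/1201640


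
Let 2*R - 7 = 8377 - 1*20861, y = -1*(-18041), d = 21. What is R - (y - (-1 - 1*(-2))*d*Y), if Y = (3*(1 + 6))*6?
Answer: -43267/2 ≈ -21634.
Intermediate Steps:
Y = 126 (Y = (3*7)*6 = 21*6 = 126)
y = 18041
R = -12477/2 (R = 7/2 + (8377 - 1*20861)/2 = 7/2 + (8377 - 20861)/2 = 7/2 + (½)*(-12484) = 7/2 - 6242 = -12477/2 ≈ -6238.5)
R - (y - (-1 - 1*(-2))*d*Y) = -12477/2 - (18041 - (-1 - 1*(-2))*21*126) = -12477/2 - (18041 - (-1 + 2)*21*126) = -12477/2 - (18041 - 1*21*126) = -12477/2 - (18041 - 21*126) = -12477/2 - (18041 - 1*2646) = -12477/2 - (18041 - 2646) = -12477/2 - 1*15395 = -12477/2 - 15395 = -43267/2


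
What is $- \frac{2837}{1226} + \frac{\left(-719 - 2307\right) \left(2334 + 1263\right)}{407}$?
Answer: $- \frac{1213234421}{45362} \approx -26746.0$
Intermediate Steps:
$- \frac{2837}{1226} + \frac{\left(-719 - 2307\right) \left(2334 + 1263\right)}{407} = \left(-2837\right) \frac{1}{1226} + \left(-3026\right) 3597 \cdot \frac{1}{407} = - \frac{2837}{1226} - \frac{989502}{37} = - \frac{1213234421}{45362}$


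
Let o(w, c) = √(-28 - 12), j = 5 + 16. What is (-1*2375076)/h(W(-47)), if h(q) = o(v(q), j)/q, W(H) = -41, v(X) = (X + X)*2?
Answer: -24344529*I*√10/5 ≈ -1.5397e+7*I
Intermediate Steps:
v(X) = 4*X (v(X) = (2*X)*2 = 4*X)
j = 21
o(w, c) = 2*I*√10 (o(w, c) = √(-40) = 2*I*√10)
h(q) = 2*I*√10/q (h(q) = (2*I*√10)/q = 2*I*√10/q)
(-1*2375076)/h(W(-47)) = (-1*2375076)/((2*I*√10/(-41))) = -2375076*41*I*√10/20 = -24344529*I*√10/5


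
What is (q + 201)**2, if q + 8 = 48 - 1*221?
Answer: 400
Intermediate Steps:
q = -181 (q = -8 + (48 - 1*221) = -8 + (48 - 221) = -8 - 173 = -181)
(q + 201)**2 = (-181 + 201)**2 = 20**2 = 400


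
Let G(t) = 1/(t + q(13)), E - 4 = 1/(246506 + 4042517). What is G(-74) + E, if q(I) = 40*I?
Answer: 7655906501/1912904258 ≈ 4.0022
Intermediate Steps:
E = 17156093/4289023 (E = 4 + 1/(246506 + 4042517) = 4 + 1/4289023 = 17156093/4289023 ≈ 4.0000)
G(t) = 1/(520 + t) (G(t) = 1/(t + 40*13) = 1/(t + 520) = 1/(520 + t))
G(-74) + E = 1/(520 - 74) + 17156093/4289023 = 1/446 + 17156093/4289023 = 7655906501/1912904258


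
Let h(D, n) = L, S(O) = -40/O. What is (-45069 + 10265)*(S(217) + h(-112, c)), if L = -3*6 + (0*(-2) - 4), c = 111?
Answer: 23935208/31 ≈ 7.7210e+5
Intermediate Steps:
L = -22 (L = -18 + (0 - 4) = -18 - 4 = -22)
h(D, n) = -22
(-45069 + 10265)*(S(217) + h(-112, c)) = (-45069 + 10265)*(-40/217 - 22) = -34804*(-40*1/217 - 22) = -34804*(-40/217 - 22) = -34804*(-4814/217) = 23935208/31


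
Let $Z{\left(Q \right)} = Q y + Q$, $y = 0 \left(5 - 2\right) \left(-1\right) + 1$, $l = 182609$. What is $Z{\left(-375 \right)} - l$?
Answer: $-183359$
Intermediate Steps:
$y = 1$ ($y = 0 \cdot 3 \left(-1\right) + 1 = 0 \left(-3\right) + 1 = 0 + 1 = 1$)
$Z{\left(Q \right)} = 2 Q$ ($Z{\left(Q \right)} = Q 1 + Q = Q + Q = 2 Q$)
$Z{\left(-375 \right)} - l = 2 \left(-375\right) - 182609 = -750 - 182609 = -183359$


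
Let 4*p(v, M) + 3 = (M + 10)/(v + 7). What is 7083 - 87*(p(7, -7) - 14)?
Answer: 468249/56 ≈ 8361.6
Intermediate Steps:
p(v, M) = -¾ + (10 + M)/(4*(7 + v)) (p(v, M) = -¾ + ((M + 10)/(v + 7))/4 = -¾ + ((10 + M)/(7 + v))/4 = -¾ + (10 + M)/(4*(7 + v)))
7083 - 87*(p(7, -7) - 14) = 7083 - 87*((-11 - 7 - 3*7)/(4*(7 + 7)) - 14) = 7083 - 87*((¼)*(-11 - 7 - 21)/14 - 14) = 7083 - 87*((¼)*(1/14)*(-39) - 14) = 7083 - 87*(-39/56 - 14) = 7083 - 87*(-823/56) = 7083 + 71601/56 = 468249/56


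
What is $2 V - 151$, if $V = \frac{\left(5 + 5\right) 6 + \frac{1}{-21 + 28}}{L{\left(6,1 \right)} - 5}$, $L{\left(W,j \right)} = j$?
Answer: $- \frac{2535}{14} \approx -181.07$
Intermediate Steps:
$V = - \frac{421}{28}$ ($V = \frac{\left(5 + 5\right) 6 + \frac{1}{-21 + 28}}{1 - 5} = \frac{10 \cdot 6 + \frac{1}{7}}{-4} = \left(60 + \frac{1}{7}\right) \left(- \frac{1}{4}\right) = \frac{421}{7} \left(- \frac{1}{4}\right) = - \frac{421}{28} \approx -15.036$)
$2 V - 151 = 2 \left(- \frac{421}{28}\right) - 151 = - \frac{421}{14} - 151 = - \frac{2535}{14}$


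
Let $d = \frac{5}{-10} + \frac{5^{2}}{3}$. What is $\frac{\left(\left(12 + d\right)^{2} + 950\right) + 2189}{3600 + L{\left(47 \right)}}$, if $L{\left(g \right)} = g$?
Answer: $\frac{127165}{131292} \approx 0.96857$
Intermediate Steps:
$d = \frac{47}{6}$ ($d = 5 \left(- \frac{1}{10}\right) + 25 \cdot \frac{1}{3} = - \frac{1}{2} + \frac{25}{3} = \frac{47}{6} \approx 7.8333$)
$\frac{\left(\left(12 + d\right)^{2} + 950\right) + 2189}{3600 + L{\left(47 \right)}} = \frac{\left(\left(12 + \frac{47}{6}\right)^{2} + 950\right) + 2189}{3600 + 47} = \frac{\left(\left(\frac{119}{6}\right)^{2} + 950\right) + 2189}{3647} = \left(\left(\frac{14161}{36} + 950\right) + 2189\right) \frac{1}{3647} = \left(\frac{48361}{36} + 2189\right) \frac{1}{3647} = \frac{127165}{36} \cdot \frac{1}{3647} = \frac{127165}{131292}$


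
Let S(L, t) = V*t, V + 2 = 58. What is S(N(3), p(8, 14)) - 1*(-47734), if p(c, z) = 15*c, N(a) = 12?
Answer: 54454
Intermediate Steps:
V = 56 (V = -2 + 58 = 56)
S(L, t) = 56*t
S(N(3), p(8, 14)) - 1*(-47734) = 56*(15*8) - 1*(-47734) = 56*120 + 47734 = 6720 + 47734 = 54454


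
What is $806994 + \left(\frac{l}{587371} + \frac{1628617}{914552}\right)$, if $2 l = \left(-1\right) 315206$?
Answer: $\frac{433502916871464299}{537181322792} \approx 8.07 \cdot 10^{5}$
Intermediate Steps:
$l = -157603$ ($l = \frac{\left(-1\right) 315206}{2} = \frac{1}{2} \left(-315206\right) = -157603$)
$806994 + \left(\frac{l}{587371} + \frac{1628617}{914552}\right) = 806994 + \left(- \frac{157603}{587371} + \frac{1628617}{914552}\right) = 806994 + \frac{812466257051}{537181322792} = \frac{433502916871464299}{537181322792}$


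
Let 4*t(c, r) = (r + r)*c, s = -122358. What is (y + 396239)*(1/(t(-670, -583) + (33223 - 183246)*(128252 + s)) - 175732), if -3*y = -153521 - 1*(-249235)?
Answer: -56600855204274318125/884040257 ≈ -6.4025e+10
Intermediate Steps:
t(c, r) = c*r/2 (t(c, r) = ((r + r)*c)/4 = ((2*r)*c)/4 = (2*c*r)/4 = c*r/2)
y = -95714/3 (y = -(-153521 - 1*(-249235))/3 = -(-153521 + 249235)/3 = -⅓*95714 = -95714/3 ≈ -31905.)
(y + 396239)*(1/(t(-670, -583) + (33223 - 183246)*(128252 + s)) - 175732) = (-95714/3 + 396239)*(1/((½)*(-670)*(-583) + (33223 - 183246)*(128252 - 122358)) - 175732) = 1093003*(1/(195305 - 150023*5894) - 175732)/3 = 1093003*(1/(195305 - 884235562) - 175732)/3 = 1093003*(1/(-884040257) - 175732)/3 = 1093003*(-1/884040257 - 175732)/3 = (1093003/3)*(-155354162443125/884040257) = -56600855204274318125/884040257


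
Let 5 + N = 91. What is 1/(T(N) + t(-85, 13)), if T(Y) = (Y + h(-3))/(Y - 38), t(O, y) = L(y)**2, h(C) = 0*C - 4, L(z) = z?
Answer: 24/4097 ≈ 0.0058579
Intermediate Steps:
h(C) = -4 (h(C) = 0 - 4 = -4)
t(O, y) = y**2
N = 86 (N = -5 + 91 = 86)
T(Y) = (-4 + Y)/(-38 + Y) (T(Y) = (Y - 4)/(Y - 38) = (-4 + Y)/(-38 + Y))
1/(T(N) + t(-85, 13)) = 1/((-4 + 86)/(-38 + 86) + 13**2) = 1/(82/48 + 169) = 1/((1/48)*82 + 169) = 1/(41/24 + 169) = 1/(4097/24) = 24/4097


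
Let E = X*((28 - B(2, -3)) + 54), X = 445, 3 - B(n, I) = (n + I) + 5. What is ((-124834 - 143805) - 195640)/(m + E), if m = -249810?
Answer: 464279/212875 ≈ 2.1810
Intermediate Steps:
B(n, I) = -2 - I - n (B(n, I) = 3 - ((n + I) + 5) = 3 - ((I + n) + 5) = 3 - (5 + I + n) = 3 + (-5 - I - n) = -2 - I - n)
E = 36935 (E = 445*((28 - (-2 - 1*(-3) - 1*2)) + 54) = 445*((28 - (-2 + 3 - 2)) + 54) = 445*((28 - 1*(-1)) + 54) = 445*((28 + 1) + 54) = 445*(29 + 54) = 445*83 = 36935)
((-124834 - 143805) - 195640)/(m + E) = ((-124834 - 143805) - 195640)/(-249810 + 36935) = (-268639 - 195640)/(-212875) = -464279*(-1/212875) = 464279/212875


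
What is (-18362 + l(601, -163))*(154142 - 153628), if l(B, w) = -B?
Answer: -9746982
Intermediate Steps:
(-18362 + l(601, -163))*(154142 - 153628) = (-18362 - 1*601)*(154142 - 153628) = (-18362 - 601)*514 = -18963*514 = -9746982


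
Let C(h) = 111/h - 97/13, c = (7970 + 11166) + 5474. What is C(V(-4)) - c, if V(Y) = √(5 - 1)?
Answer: -638611/26 ≈ -24562.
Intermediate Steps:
V(Y) = 2 (V(Y) = √4 = 2)
c = 24610 (c = 19136 + 5474 = 24610)
C(h) = -97/13 + 111/h (C(h) = 111/h - 97*1/13 = 111/h - 97/13 = -97/13 + 111/h)
C(V(-4)) - c = (-97/13 + 111/2) - 1*24610 = (-97/13 + 111*(½)) - 24610 = (-97/13 + 111/2) - 24610 = 1249/26 - 24610 = -638611/26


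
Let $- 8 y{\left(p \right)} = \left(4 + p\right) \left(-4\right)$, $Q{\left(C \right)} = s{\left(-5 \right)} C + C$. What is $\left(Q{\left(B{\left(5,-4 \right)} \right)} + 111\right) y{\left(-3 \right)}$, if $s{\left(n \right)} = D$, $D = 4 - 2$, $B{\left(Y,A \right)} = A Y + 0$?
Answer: $\frac{51}{2} \approx 25.5$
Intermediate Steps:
$B{\left(Y,A \right)} = A Y$
$D = 2$ ($D = 4 - 2 = 2$)
$s{\left(n \right)} = 2$
$Q{\left(C \right)} = 3 C$ ($Q{\left(C \right)} = 2 C + C = 3 C$)
$y{\left(p \right)} = 2 + \frac{p}{2}$ ($y{\left(p \right)} = - \frac{\left(4 + p\right) \left(-4\right)}{8} = - \frac{-16 - 4 p}{8} = 2 + \frac{p}{2}$)
$\left(Q{\left(B{\left(5,-4 \right)} \right)} + 111\right) y{\left(-3 \right)} = \left(3 \left(\left(-4\right) 5\right) + 111\right) \left(2 + \frac{1}{2} \left(-3\right)\right) = \left(3 \left(-20\right) + 111\right) \left(2 - \frac{3}{2}\right) = \left(-60 + 111\right) \frac{1}{2} = 51 \cdot \frac{1}{2} = \frac{51}{2}$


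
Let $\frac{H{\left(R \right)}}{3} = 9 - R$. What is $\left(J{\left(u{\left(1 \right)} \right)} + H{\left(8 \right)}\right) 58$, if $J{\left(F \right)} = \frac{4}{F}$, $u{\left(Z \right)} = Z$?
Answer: $406$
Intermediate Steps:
$H{\left(R \right)} = 27 - 3 R$ ($H{\left(R \right)} = 3 \left(9 - R\right) = 27 - 3 R$)
$\left(J{\left(u{\left(1 \right)} \right)} + H{\left(8 \right)}\right) 58 = \left(\frac{4}{1} + \left(27 - 24\right)\right) 58 = \left(4 \cdot 1 + \left(27 - 24\right)\right) 58 = \left(4 + 3\right) 58 = 7 \cdot 58 = 406$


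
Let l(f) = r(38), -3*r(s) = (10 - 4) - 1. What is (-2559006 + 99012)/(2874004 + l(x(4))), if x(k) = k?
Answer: -7379982/8622007 ≈ -0.85595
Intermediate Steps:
r(s) = -5/3 (r(s) = -((10 - 4) - 1)/3 = -(6 - 1)/3 = -⅓*5 = -5/3)
l(f) = -5/3
(-2559006 + 99012)/(2874004 + l(x(4))) = (-2559006 + 99012)/(2874004 - 5/3) = -2459994/8622007/3 = -2459994*3/8622007 = -7379982/8622007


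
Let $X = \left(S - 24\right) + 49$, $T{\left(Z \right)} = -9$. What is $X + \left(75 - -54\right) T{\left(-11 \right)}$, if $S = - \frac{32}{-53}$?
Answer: $- \frac{60176}{53} \approx -1135.4$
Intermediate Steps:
$S = \frac{32}{53}$ ($S = \left(-32\right) \left(- \frac{1}{53}\right) = \frac{32}{53} \approx 0.60377$)
$X = \frac{1357}{53}$ ($X = \left(\frac{32}{53} - 24\right) + 49 = - \frac{1240}{53} + 49 = \frac{1357}{53} \approx 25.604$)
$X + \left(75 - -54\right) T{\left(-11 \right)} = \frac{1357}{53} + \left(75 - -54\right) \left(-9\right) = \frac{1357}{53} + \left(75 + 54\right) \left(-9\right) = \frac{1357}{53} + 129 \left(-9\right) = \frac{1357}{53} - 1161 = - \frac{60176}{53}$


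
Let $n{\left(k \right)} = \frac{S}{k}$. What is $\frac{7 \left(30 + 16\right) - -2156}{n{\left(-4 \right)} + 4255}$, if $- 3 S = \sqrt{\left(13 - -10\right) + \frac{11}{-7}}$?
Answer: $\frac{354274704}{608328835} - \frac{4956 \sqrt{42}}{608328835} \approx 0.58232$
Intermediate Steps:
$S = - \frac{5 \sqrt{42}}{21}$ ($S = - \frac{\sqrt{\left(13 - -10\right) + \frac{11}{-7}}}{3} = - \frac{\sqrt{\left(13 + 10\right) + 11 \left(- \frac{1}{7}\right)}}{3} = - \frac{\sqrt{23 - \frac{11}{7}}}{3} = - \frac{\sqrt{\frac{150}{7}}}{3} = - \frac{\frac{5}{7} \sqrt{42}}{3} = - \frac{5 \sqrt{42}}{21} \approx -1.543$)
$n{\left(k \right)} = - \frac{5 \sqrt{42}}{21 k}$ ($n{\left(k \right)} = \frac{\left(- \frac{5}{21}\right) \sqrt{42}}{k} = - \frac{5 \sqrt{42}}{21 k}$)
$\frac{7 \left(30 + 16\right) - -2156}{n{\left(-4 \right)} + 4255} = \frac{7 \left(30 + 16\right) - -2156}{- \frac{5 \sqrt{42}}{21 \left(-4\right)} + 4255} = \frac{7 \cdot 46 + 2156}{\left(- \frac{5}{21}\right) \sqrt{42} \left(- \frac{1}{4}\right) + 4255} = \frac{322 + 2156}{\frac{5 \sqrt{42}}{84} + 4255} = \frac{2478}{4255 + \frac{5 \sqrt{42}}{84}}$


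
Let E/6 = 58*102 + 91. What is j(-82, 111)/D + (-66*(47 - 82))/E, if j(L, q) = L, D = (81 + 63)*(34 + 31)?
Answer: 1555513/28112760 ≈ 0.055331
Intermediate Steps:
E = 36042 (E = 6*(58*102 + 91) = 6*(5916 + 91) = 6*6007 = 36042)
D = 9360 (D = 144*65 = 9360)
j(-82, 111)/D + (-66*(47 - 82))/E = -82/9360 - 66*(47 - 82)/36042 = -82*1/9360 - 66*(-35)*(1/36042) = -41/4680 + 2310*(1/36042) = -41/4680 + 385/6007 = 1555513/28112760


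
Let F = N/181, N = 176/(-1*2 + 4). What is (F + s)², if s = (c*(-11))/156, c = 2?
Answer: 23746129/199317924 ≈ 0.11914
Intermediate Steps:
N = 88 (N = 176/(-2 + 4) = 176/2 = 176*(½) = 88)
s = -11/78 (s = (2*(-11))/156 = -22*1/156 = -11/78 ≈ -0.14103)
F = 88/181 ≈ 0.48619
(F + s)² = (88/181 - 11/78)² = (4873/14118)² = 23746129/199317924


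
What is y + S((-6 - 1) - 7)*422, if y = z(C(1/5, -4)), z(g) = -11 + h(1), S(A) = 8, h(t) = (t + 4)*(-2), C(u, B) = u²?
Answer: 3355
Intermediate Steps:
h(t) = -8 - 2*t (h(t) = (4 + t)*(-2) = -8 - 2*t)
z(g) = -21 (z(g) = -11 + (-8 - 2*1) = -11 + (-8 - 2) = -11 - 10 = -21)
y = -21
y + S((-6 - 1) - 7)*422 = -21 + 8*422 = -21 + 3376 = 3355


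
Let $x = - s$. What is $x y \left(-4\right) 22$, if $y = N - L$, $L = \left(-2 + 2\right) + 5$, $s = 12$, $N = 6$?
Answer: $1056$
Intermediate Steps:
$L = 5$ ($L = 0 + 5 = 5$)
$x = -12$ ($x = \left(-1\right) 12 = -12$)
$y = 1$ ($y = 6 - 5 = 1$)
$x y \left(-4\right) 22 = - 12 \cdot 1 \left(-4\right) 22 = \left(-12\right) \left(-4\right) 22 = 48 \cdot 22 = 1056$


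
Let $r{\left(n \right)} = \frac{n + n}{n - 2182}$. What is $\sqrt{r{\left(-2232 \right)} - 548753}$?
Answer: $\frac{i \sqrt{2672888075273}}{2207} \approx 740.78 i$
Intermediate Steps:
$r{\left(n \right)} = \frac{2 n}{-2182 + n}$
$\sqrt{r{\left(-2232 \right)} - 548753} = \sqrt{2 \left(-2232\right) \frac{1}{-2182 - 2232} - 548753} = \sqrt{2 \left(-2232\right) \frac{1}{-4414} - 548753} = \sqrt{2 \left(-2232\right) \left(- \frac{1}{4414}\right) - 548753} = \sqrt{\frac{2232}{2207} - 548753} = \sqrt{- \frac{1211095639}{2207}} = \frac{i \sqrt{2672888075273}}{2207}$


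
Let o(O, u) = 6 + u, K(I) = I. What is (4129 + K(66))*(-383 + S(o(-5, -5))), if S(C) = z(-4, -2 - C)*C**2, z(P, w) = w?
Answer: -1619270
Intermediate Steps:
S(C) = C**2*(-2 - C) (S(C) = (-2 - C)*C**2 = C**2*(-2 - C))
(4129 + K(66))*(-383 + S(o(-5, -5))) = (4129 + 66)*(-383 + (6 - 5)**2*(-2 - (6 - 5))) = 4195*(-383 + 1**2*(-2 - 1*1)) = 4195*(-383 + 1*(-2 - 1)) = 4195*(-383 + 1*(-3)) = 4195*(-383 - 3) = 4195*(-386) = -1619270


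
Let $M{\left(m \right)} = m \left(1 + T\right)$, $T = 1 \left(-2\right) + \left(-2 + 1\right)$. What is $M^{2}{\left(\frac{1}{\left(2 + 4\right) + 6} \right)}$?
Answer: $\frac{1}{36} \approx 0.027778$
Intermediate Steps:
$T = -3$ ($T = -2 - 1 = -3$)
$M{\left(m \right)} = - 2 m$ ($M{\left(m \right)} = m \left(1 - 3\right) = m \left(-2\right) = - 2 m$)
$M^{2}{\left(\frac{1}{\left(2 + 4\right) + 6} \right)} = \left(- \frac{2}{\left(2 + 4\right) + 6}\right)^{2} = \left(- \frac{2}{6 + 6}\right)^{2} = \left(- \frac{2}{12}\right)^{2} = \left(\left(-2\right) \frac{1}{12}\right)^{2} = \left(- \frac{1}{6}\right)^{2} = \frac{1}{36}$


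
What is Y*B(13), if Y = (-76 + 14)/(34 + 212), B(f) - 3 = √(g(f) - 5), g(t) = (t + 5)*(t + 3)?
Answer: -31/41 - 31*√283/123 ≈ -4.9959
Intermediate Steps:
g(t) = (3 + t)*(5 + t) (g(t) = (5 + t)*(3 + t) = (3 + t)*(5 + t))
B(f) = 3 + √(10 + f² + 8*f) (B(f) = 3 + √((15 + f² + 8*f) - 5) = 3 + √(10 + f² + 8*f))
Y = -31/123 (Y = -62/246 = -62*1/246 = -31/123 ≈ -0.25203)
Y*B(13) = -31*(3 + √(10 + 13² + 8*13))/123 = -31*(3 + √(10 + 169 + 104))/123 = -31*(3 + √283)/123 = -31/41 - 31*√283/123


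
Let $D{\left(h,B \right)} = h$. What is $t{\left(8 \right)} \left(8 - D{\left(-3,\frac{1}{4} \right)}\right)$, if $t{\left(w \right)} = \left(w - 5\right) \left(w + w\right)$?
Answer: $528$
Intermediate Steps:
$t{\left(w \right)} = 2 w \left(-5 + w\right)$ ($t{\left(w \right)} = \left(-5 + w\right) 2 w = 2 w \left(-5 + w\right)$)
$t{\left(8 \right)} \left(8 - D{\left(-3,\frac{1}{4} \right)}\right) = 2 \cdot 8 \left(-5 + 8\right) \left(8 - -3\right) = 2 \cdot 8 \cdot 3 \left(8 + 3\right) = 48 \cdot 11 = 528$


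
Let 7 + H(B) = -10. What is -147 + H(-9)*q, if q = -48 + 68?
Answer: -487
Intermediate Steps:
H(B) = -17 (H(B) = -7 - 10 = -17)
q = 20
-147 + H(-9)*q = -147 - 17*20 = -147 - 340 = -487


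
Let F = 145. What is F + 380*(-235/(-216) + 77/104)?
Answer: 294760/351 ≈ 839.77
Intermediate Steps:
F + 380*(-235/(-216) + 77/104) = 145 + 380*(-235/(-216) + 77/104) = 145 + 380*(-235*(-1/216) + 77*(1/104)) = 145 + 380*(235/216 + 77/104) = 145 + 380*(2567/1404) = 145 + 243865/351 = 294760/351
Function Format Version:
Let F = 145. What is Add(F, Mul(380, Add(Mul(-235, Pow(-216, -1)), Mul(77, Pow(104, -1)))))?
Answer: Rational(294760, 351) ≈ 839.77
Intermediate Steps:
Add(F, Mul(380, Add(Mul(-235, Pow(-216, -1)), Mul(77, Pow(104, -1))))) = Add(145, Mul(380, Add(Mul(-235, Pow(-216, -1)), Mul(77, Pow(104, -1))))) = Add(145, Mul(380, Add(Mul(-235, Rational(-1, 216)), Mul(77, Rational(1, 104))))) = Add(145, Mul(380, Add(Rational(235, 216), Rational(77, 104)))) = Add(145, Mul(380, Rational(2567, 1404))) = Add(145, Rational(243865, 351)) = Rational(294760, 351)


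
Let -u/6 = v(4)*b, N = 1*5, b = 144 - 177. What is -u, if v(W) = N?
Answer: -990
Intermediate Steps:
b = -33
N = 5
v(W) = 5
u = 990 (u = -30*(-33) = -6*(-165) = 990)
-u = -1*990 = -990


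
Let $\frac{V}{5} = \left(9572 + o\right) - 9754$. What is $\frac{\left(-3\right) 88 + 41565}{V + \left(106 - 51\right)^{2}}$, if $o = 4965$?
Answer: $\frac{13767}{8980} \approx 1.5331$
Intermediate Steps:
$V = 23915$ ($V = 5 \left(\left(9572 + 4965\right) - 9754\right) = 5 \left(14537 - 9754\right) = 5 \cdot 4783 = 23915$)
$\frac{\left(-3\right) 88 + 41565}{V + \left(106 - 51\right)^{2}} = \frac{\left(-3\right) 88 + 41565}{23915 + \left(106 - 51\right)^{2}} = \frac{-264 + 41565}{23915 + \left(106 - 51\right)^{2}} = \frac{41301}{23915 + \left(106 - 51\right)^{2}} = \frac{41301}{23915 + 55^{2}} = \frac{41301}{23915 + 3025} = \frac{41301}{26940} = 41301 \cdot \frac{1}{26940} = \frac{13767}{8980}$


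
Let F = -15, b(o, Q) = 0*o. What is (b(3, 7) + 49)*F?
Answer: -735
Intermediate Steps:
b(o, Q) = 0
(b(3, 7) + 49)*F = (0 + 49)*(-15) = 49*(-15) = -735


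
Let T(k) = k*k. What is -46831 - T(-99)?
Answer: -56632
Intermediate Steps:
T(k) = k²
-46831 - T(-99) = -46831 - 1*(-99)² = -46831 - 1*9801 = -46831 - 9801 = -56632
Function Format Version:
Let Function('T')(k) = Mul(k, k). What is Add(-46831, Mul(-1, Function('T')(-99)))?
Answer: -56632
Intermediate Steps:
Function('T')(k) = Pow(k, 2)
Add(-46831, Mul(-1, Function('T')(-99))) = Add(-46831, Mul(-1, Pow(-99, 2))) = Add(-46831, Mul(-1, 9801)) = Add(-46831, -9801) = -56632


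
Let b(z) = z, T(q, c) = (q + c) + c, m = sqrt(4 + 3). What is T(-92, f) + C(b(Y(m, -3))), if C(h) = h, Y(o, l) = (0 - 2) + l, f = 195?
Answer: 293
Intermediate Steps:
m = sqrt(7) ≈ 2.6458
Y(o, l) = -2 + l
T(q, c) = q + 2*c (T(q, c) = (c + q) + c = q + 2*c)
T(-92, f) + C(b(Y(m, -3))) = (-92 + 2*195) + (-2 - 3) = (-92 + 390) - 5 = 298 - 5 = 293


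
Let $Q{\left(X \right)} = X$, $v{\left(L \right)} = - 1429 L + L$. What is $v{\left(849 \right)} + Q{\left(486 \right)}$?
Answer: $-1211886$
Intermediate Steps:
$v{\left(L \right)} = - 1428 L$
$v{\left(849 \right)} + Q{\left(486 \right)} = \left(-1428\right) 849 + 486 = -1212372 + 486 = -1211886$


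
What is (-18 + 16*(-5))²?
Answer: 9604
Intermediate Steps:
(-18 + 16*(-5))² = (-18 - 80)² = (-98)² = 9604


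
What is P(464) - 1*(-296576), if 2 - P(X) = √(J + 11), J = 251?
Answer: 296578 - √262 ≈ 2.9656e+5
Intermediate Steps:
P(X) = 2 - √262 (P(X) = 2 - √(251 + 11) = 2 - √262)
P(464) - 1*(-296576) = (2 - √262) - 1*(-296576) = (2 - √262) + 296576 = 296578 - √262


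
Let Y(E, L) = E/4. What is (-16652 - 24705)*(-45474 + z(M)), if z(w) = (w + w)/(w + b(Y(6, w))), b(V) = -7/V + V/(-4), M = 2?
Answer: 137292750186/73 ≈ 1.8807e+9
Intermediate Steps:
Y(E, L) = E/4 (Y(E, L) = E*(1/4) = E/4)
b(V) = -7/V - V/4 (b(V) = -7/V + V*(-1/4) = -7/V - V/4)
z(w) = 2*w/(-121/24 + w) (z(w) = (w + w)/(w + (-7/((1/4)*6) - 6/16)) = (2*w)/(w + (-7/3/2 - 1/4*3/2)) = (2*w)/(w + (-7*2/3 - 3/8)) = (2*w)/(w + (-14/3 - 3/8)) = (2*w)/(w - 121/24) = (2*w)/(-121/24 + w) = 2*w/(-121/24 + w))
(-16652 - 24705)*(-45474 + z(M)) = (-16652 - 24705)*(-45474 + 48*2/(-121 + 24*2)) = -41357*(-45474 + 48*2/(-121 + 48)) = -41357*(-45474 + 48*2/(-73)) = -41357*(-45474 + 48*2*(-1/73)) = -41357*(-45474 - 96/73) = -41357*(-3319698/73) = 137292750186/73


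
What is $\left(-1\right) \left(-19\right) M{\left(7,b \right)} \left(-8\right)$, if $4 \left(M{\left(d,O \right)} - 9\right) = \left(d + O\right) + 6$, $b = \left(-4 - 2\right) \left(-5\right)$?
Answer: $-3002$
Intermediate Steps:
$b = 30$ ($b = \left(-6\right) \left(-5\right) = 30$)
$M{\left(d,O \right)} = \frac{21}{2} + \frac{O}{4} + \frac{d}{4}$ ($M{\left(d,O \right)} = 9 + \frac{\left(d + O\right) + 6}{4} = 9 + \frac{\left(O + d\right) + 6}{4} = 9 + \frac{6 + O + d}{4} = 9 + \left(\frac{3}{2} + \frac{O}{4} + \frac{d}{4}\right) = \frac{21}{2} + \frac{O}{4} + \frac{d}{4}$)
$\left(-1\right) \left(-19\right) M{\left(7,b \right)} \left(-8\right) = \left(-1\right) \left(-19\right) \left(\frac{21}{2} + \frac{1}{4} \cdot 30 + \frac{1}{4} \cdot 7\right) \left(-8\right) = 19 \left(\frac{21}{2} + \frac{15}{2} + \frac{7}{4}\right) \left(-8\right) = 19 \cdot \frac{79}{4} \left(-8\right) = \frac{1501}{4} \left(-8\right) = -3002$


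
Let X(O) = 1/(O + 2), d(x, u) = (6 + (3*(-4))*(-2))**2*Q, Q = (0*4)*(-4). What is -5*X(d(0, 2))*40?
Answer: -100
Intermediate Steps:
Q = 0 (Q = 0*(-4) = 0)
d(x, u) = 0 (d(x, u) = (6 + (3*(-4))*(-2))**2*0 = (6 - 12*(-2))**2*0 = (6 + 24)**2*0 = 30**2*0 = 900*0 = 0)
X(O) = 1/(2 + O)
-5*X(d(0, 2))*40 = -5/(2 + 0)*40 = -5/2*40 = -100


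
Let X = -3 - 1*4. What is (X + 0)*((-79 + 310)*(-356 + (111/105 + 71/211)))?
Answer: 604935408/1055 ≈ 5.7340e+5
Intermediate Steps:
X = -7 (X = -3 - 4 = -7)
(X + 0)*((-79 + 310)*(-356 + (111/105 + 71/211))) = (-7 + 0)*((-79 + 310)*(-356 + (111/105 + 71/211))) = -1617*(-356 + (111*(1/105) + 71*(1/211))) = -1617*(-356 + (37/35 + 71/211)) = -1617*(-356 + 10292/7385) = -1617*(-2618768)/7385 = -7*(-86419344/1055) = 604935408/1055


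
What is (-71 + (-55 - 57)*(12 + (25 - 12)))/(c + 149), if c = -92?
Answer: -957/19 ≈ -50.368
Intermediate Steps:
(-71 + (-55 - 57)*(12 + (25 - 12)))/(c + 149) = (-71 + (-55 - 57)*(12 + (25 - 12)))/(-92 + 149) = (-71 - 112*(12 + 13))/57 = (-71 - 112*25)/57 = (-71 - 2800)/57 = (1/57)*(-2871) = -957/19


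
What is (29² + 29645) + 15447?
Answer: 45933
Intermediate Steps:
(29² + 29645) + 15447 = (841 + 29645) + 15447 = 30486 + 15447 = 45933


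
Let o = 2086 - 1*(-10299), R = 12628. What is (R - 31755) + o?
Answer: -6742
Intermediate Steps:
o = 12385 (o = 2086 + 10299 = 12385)
(R - 31755) + o = (12628 - 31755) + 12385 = -19127 + 12385 = -6742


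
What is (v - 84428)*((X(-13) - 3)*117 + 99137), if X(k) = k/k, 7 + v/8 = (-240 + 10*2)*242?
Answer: -50480486812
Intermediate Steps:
v = -425976 (v = -56 + 8*((-240 + 10*2)*242) = -56 + 8*((-240 + 20)*242) = -56 + 8*(-220*242) = -56 + 8*(-53240) = -56 - 425920 = -425976)
X(k) = 1
(v - 84428)*((X(-13) - 3)*117 + 99137) = (-425976 - 84428)*((1 - 3)*117 + 99137) = -510404*(-2*117 + 99137) = -510404*(-234 + 99137) = -510404*98903 = -50480486812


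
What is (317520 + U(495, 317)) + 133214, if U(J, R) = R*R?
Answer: 551223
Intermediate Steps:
U(J, R) = R**2
(317520 + U(495, 317)) + 133214 = (317520 + 317**2) + 133214 = (317520 + 100489) + 133214 = 418009 + 133214 = 551223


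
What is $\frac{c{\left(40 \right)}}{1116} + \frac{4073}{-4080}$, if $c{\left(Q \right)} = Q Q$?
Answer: $\frac{165211}{379440} \approx 0.43541$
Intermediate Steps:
$c{\left(Q \right)} = Q^{2}$
$\frac{c{\left(40 \right)}}{1116} + \frac{4073}{-4080} = \frac{40^{2}}{1116} + \frac{4073}{-4080} = 1600 \cdot \frac{1}{1116} + 4073 \left(- \frac{1}{4080}\right) = \frac{400}{279} - \frac{4073}{4080} = \frac{165211}{379440}$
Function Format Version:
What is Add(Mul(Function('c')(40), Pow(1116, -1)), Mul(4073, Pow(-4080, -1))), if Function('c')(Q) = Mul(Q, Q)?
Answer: Rational(165211, 379440) ≈ 0.43541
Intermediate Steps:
Function('c')(Q) = Pow(Q, 2)
Add(Mul(Function('c')(40), Pow(1116, -1)), Mul(4073, Pow(-4080, -1))) = Add(Mul(Pow(40, 2), Pow(1116, -1)), Mul(4073, Pow(-4080, -1))) = Add(Mul(1600, Rational(1, 1116)), Mul(4073, Rational(-1, 4080))) = Add(Rational(400, 279), Rational(-4073, 4080)) = Rational(165211, 379440)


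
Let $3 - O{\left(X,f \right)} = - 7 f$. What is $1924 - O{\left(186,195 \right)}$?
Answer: $556$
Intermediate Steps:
$O{\left(X,f \right)} = 3 + 7 f$ ($O{\left(X,f \right)} = 3 - - 7 f = 3 + 7 f$)
$1924 - O{\left(186,195 \right)} = 1924 - \left(3 + 7 \cdot 195\right) = 1924 - \left(3 + 1365\right) = 1924 - 1368 = 556$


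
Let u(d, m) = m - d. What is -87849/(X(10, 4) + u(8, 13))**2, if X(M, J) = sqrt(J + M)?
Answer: -87849/(5 + sqrt(14))**2 ≈ -1149.6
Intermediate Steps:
-87849/(X(10, 4) + u(8, 13))**2 = -87849/(sqrt(4 + 10) + (13 - 1*8))**2 = -87849/(sqrt(14) + (13 - 8))**2 = -87849/(sqrt(14) + 5)**2 = -87849/(5 + sqrt(14))**2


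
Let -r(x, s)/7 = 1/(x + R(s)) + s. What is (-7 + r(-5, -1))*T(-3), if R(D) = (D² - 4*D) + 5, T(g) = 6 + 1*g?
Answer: -21/5 ≈ -4.2000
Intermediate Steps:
T(g) = 6 + g
R(D) = 5 + D² - 4*D
r(x, s) = -7*s - 7/(5 + x + s² - 4*s) (r(x, s) = -7*(1/(x + (5 + s² - 4*s)) + s) = -7*(1/(5 + x + s² - 4*s) + s) = -7*(s + 1/(5 + x + s² - 4*s)) = -7*s - 7/(5 + x + s² - 4*s))
(-7 + r(-5, -1))*T(-3) = (-7 + 7*(-1 - 1*(-1)*(-5) - 1*(-1)*(5 + (-1)² - 4*(-1)))/(5 - 5 + (-1)² - 4*(-1)))*(6 - 3) = (-7 + 7*(-1 - 5 - 1*(-1)*(5 + 1 + 4))/(5 - 5 + 1 + 4))*3 = (-7 + 7*(-1 - 5 - 1*(-1)*10)/5)*3 = (-7 + 7*(⅕)*(-1 - 5 + 10))*3 = (-7 + 7*(⅕)*4)*3 = (-7 + 28/5)*3 = -7/5*3 = -21/5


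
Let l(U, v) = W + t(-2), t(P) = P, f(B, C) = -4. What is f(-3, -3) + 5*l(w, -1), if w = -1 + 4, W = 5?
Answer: 11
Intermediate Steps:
w = 3
l(U, v) = 3 (l(U, v) = 5 - 2 = 3)
f(-3, -3) + 5*l(w, -1) = -4 + 5*3 = -4 + 15 = 11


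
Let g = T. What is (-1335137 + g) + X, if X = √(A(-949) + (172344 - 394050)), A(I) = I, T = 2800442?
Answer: 1465305 + I*√222655 ≈ 1.4653e+6 + 471.86*I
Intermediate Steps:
g = 2800442
X = I*√222655 (X = √(-949 + (172344 - 394050)) = √(-949 - 221706) = √(-222655) = I*√222655 ≈ 471.86*I)
(-1335137 + g) + X = (-1335137 + 2800442) + I*√222655 = 1465305 + I*√222655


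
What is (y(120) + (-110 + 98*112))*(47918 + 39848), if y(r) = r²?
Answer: 2217495756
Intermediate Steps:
(y(120) + (-110 + 98*112))*(47918 + 39848) = (120² + (-110 + 98*112))*(47918 + 39848) = (14400 + (-110 + 10976))*87766 = (14400 + 10866)*87766 = 25266*87766 = 2217495756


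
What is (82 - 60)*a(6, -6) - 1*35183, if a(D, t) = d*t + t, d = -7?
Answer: -34391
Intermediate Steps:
a(D, t) = -6*t (a(D, t) = -7*t + t = -6*t)
(82 - 60)*a(6, -6) - 1*35183 = (82 - 60)*(-6*(-6)) - 1*35183 = 22*36 - 35183 = 792 - 35183 = -34391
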